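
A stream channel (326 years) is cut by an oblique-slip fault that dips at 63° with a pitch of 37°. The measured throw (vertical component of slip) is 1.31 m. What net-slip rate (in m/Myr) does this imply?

7490 m/Myr

dip-slip = throw / sin(dip) = 1.31 / sin(63°) = 1.470 m
net slip = dip-slip / sin(rake) = 1.470 / sin(37°) = 2.443 m
rate = 2.443 m / 326 years = 0.00749 m/yr = 7490 m/Myr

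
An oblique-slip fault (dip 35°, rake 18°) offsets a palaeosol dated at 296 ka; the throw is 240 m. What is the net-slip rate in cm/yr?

0.457 cm/yr

dip-slip = throw / sin(dip) = 240 / sin(35°) = 418.4 m
net slip = dip-slip / sin(rake) = 418.4 / sin(18°) = 1354 m
rate = 1354 m / 296 ka = 0.00457 m/yr = 0.457 cm/yr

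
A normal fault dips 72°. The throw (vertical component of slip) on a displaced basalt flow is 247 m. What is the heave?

heave = throw / tan(dip) = 247 / tan(72°) = 80.3 m

80.3 m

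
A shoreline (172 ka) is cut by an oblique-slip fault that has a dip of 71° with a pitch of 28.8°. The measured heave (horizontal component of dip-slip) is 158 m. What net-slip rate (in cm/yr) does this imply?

dip-slip = heave / cos(dip) = 158 / cos(71°) = 485.3 m
net slip = dip-slip / sin(rake) = 485.3 / sin(28.8°) = 1007 m
rate = 1007 m / 172 ka = 0.00586 m/yr = 0.586 cm/yr

0.586 cm/yr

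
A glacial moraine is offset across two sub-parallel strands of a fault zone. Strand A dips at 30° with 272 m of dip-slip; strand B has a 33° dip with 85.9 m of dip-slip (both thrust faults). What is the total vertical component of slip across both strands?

throw_A = 272 × sin(30°) = 136 m
throw_B = 85.9 × sin(33°) = 46.78 m
total = 136 + 46.78 = 183 m

183 m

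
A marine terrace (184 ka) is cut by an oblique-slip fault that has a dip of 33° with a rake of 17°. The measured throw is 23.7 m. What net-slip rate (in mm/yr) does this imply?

dip-slip = throw / sin(dip) = 23.7 / sin(33°) = 43.52 m
net slip = dip-slip / sin(rake) = 43.52 / sin(17°) = 148.8 m
rate = 148.8 m / 184 ka = 0.000809 m/yr = 0.809 mm/yr

0.809 mm/yr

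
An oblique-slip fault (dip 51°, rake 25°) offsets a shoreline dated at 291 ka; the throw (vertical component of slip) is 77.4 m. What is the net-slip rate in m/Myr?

dip-slip = throw / sin(dip) = 77.4 / sin(51°) = 99.60 m
net slip = dip-slip / sin(rake) = 99.60 / sin(25°) = 235.7 m
rate = 235.7 m / 291 ka = 0.000810 m/yr = 810 m/Myr

810 m/Myr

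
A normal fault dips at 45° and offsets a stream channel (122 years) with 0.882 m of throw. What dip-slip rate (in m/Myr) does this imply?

dip-slip = throw / sin(dip) = 0.882 m / sin(45°) = 1.247 m
rate = 1.247 m / 122 years = 0.0102 m/yr = 10200 m/Myr

10200 m/Myr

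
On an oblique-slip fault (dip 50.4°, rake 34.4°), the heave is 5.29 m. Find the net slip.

14.7 m

dip-slip = heave / cos(dip) = 5.29 / cos(50.4°) = 8.299 m
net slip = dip-slip / sin(rake) = 8.299 / sin(34.4°) = 14.7 m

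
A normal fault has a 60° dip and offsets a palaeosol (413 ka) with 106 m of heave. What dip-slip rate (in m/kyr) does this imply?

0.513 m/kyr

dip-slip = heave / cos(dip) = 106 m / cos(60°) = 212 m
rate = 212 m / 413 ka = 0.000513 m/yr = 0.513 m/kyr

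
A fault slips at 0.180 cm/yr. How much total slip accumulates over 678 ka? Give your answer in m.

1220 m

slip = rate × time = 0.180 cm/yr × 678 ka = 1220 m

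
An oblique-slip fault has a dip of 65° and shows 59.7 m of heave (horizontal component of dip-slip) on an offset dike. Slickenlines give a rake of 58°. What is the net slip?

dip-slip = heave / cos(dip) = 59.7 / cos(65°) = 141.3 m
net slip = dip-slip / sin(rake) = 141.3 / sin(58°) = 167 m

167 m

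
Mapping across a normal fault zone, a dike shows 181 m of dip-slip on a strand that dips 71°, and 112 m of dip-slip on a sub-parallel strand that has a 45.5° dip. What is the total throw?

251 m

throw_A = 181 × sin(71°) = 171.1 m
throw_B = 112 × sin(45.5°) = 79.88 m
total = 171.1 + 79.88 = 251 m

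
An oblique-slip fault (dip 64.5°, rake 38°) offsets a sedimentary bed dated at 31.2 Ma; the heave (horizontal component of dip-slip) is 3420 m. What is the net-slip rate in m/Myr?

414 m/Myr

dip-slip = heave / cos(dip) = 3420 / cos(64.5°) = 7944 m
net slip = dip-slip / sin(rake) = 7944 / sin(38°) = 12900 m
rate = 12900 m / 31.2 Ma = 0.000414 m/yr = 414 m/Myr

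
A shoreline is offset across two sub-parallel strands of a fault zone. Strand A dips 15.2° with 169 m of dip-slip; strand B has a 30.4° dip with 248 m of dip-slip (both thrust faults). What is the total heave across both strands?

377 m

heave_A = 169 × cos(15.2°) = 163.1 m
heave_B = 248 × cos(30.4°) = 213.9 m
total = 163.1 + 213.9 = 377 m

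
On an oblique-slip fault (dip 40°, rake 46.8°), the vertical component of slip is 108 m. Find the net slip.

dip-slip = throw / sin(dip) = 108 / sin(40°) = 168 m
net slip = dip-slip / sin(rake) = 168 / sin(46.8°) = 230 m

230 m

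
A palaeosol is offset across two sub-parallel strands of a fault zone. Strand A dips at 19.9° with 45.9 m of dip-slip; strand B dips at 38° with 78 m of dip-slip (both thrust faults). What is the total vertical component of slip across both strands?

63.6 m

throw_A = 45.9 × sin(19.9°) = 15.62 m
throw_B = 78 × sin(38°) = 48.02 m
total = 15.62 + 48.02 = 63.6 m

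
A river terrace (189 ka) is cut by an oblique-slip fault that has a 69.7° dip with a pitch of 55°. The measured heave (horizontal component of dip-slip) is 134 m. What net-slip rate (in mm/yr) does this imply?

2.49 mm/yr

dip-slip = heave / cos(dip) = 134 / cos(69.7°) = 386.2 m
net slip = dip-slip / sin(rake) = 386.2 / sin(55°) = 471.5 m
rate = 471.5 m / 189 ka = 0.00249 m/yr = 2.49 mm/yr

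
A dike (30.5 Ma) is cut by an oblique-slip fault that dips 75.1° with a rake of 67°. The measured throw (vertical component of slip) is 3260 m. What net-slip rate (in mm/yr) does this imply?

0.120 mm/yr

dip-slip = throw / sin(dip) = 3260 / sin(75.1°) = 3373 m
net slip = dip-slip / sin(rake) = 3373 / sin(67°) = 3665 m
rate = 3665 m / 30.5 Ma = 0.000120 m/yr = 0.120 mm/yr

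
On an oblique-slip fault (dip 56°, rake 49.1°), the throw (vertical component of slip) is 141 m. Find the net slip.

225 m

dip-slip = throw / sin(dip) = 141 / sin(56°) = 170.1 m
net slip = dip-slip / sin(rake) = 170.1 / sin(49.1°) = 225 m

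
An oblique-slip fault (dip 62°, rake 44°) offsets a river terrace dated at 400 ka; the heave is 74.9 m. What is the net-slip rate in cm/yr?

0.0574 cm/yr

dip-slip = heave / cos(dip) = 74.9 / cos(62°) = 159.5 m
net slip = dip-slip / sin(rake) = 159.5 / sin(44°) = 229.7 m
rate = 229.7 m / 400 ka = 0.000574 m/yr = 0.0574 cm/yr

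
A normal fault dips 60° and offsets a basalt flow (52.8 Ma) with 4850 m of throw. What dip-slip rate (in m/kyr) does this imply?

0.106 m/kyr

dip-slip = throw / sin(dip) = 4850 m / sin(60°) = 5600 m
rate = 5600 m / 52.8 Ma = 0.000106 m/yr = 0.106 m/kyr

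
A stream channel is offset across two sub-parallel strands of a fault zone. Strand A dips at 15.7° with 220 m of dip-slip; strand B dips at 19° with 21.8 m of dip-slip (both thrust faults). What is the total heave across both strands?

232 m

heave_A = 220 × cos(15.7°) = 211.8 m
heave_B = 21.8 × cos(19°) = 20.61 m
total = 211.8 + 20.61 = 232 m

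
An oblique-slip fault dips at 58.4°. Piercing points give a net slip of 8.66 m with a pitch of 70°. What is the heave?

4.26 m

dip-slip = net slip × sin(rake) = 8.66 m × sin(70°) = 8.138 m
heave = dip-slip × cos(dip) = 8.138 × cos(58.4°) = 4.26 m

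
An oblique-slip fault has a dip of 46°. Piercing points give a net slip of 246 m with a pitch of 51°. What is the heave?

dip-slip = net slip × sin(rake) = 246 m × sin(51°) = 191.2 m
heave = dip-slip × cos(dip) = 191.2 × cos(46°) = 133 m

133 m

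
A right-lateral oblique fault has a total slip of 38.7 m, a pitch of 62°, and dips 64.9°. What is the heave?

dip-slip = net slip × sin(rake) = 38.7 m × sin(62°) = 34.17 m
heave = dip-slip × cos(dip) = 34.17 × cos(64.9°) = 14.5 m

14.5 m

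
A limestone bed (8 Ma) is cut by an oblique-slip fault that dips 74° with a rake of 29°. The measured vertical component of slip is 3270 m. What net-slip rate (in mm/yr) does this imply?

dip-slip = throw / sin(dip) = 3270 / sin(74°) = 3402 m
net slip = dip-slip / sin(rake) = 3402 / sin(29°) = 7017 m
rate = 7017 m / 8 Ma = 0.000877 m/yr = 0.877 mm/yr

0.877 mm/yr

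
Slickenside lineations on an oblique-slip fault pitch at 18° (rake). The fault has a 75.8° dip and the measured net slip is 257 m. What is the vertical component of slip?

dip-slip = net slip × sin(rake) = 257 m × sin(18°) = 79.42 m
throw = dip-slip × sin(dip) = 79.42 × sin(75.8°) = 77 m

77 m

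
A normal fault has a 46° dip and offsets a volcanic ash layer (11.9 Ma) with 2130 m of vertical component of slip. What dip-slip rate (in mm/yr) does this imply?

0.249 mm/yr

dip-slip = throw / sin(dip) = 2130 m / sin(46°) = 2961 m
rate = 2961 m / 11.9 Ma = 0.000249 m/yr = 0.249 mm/yr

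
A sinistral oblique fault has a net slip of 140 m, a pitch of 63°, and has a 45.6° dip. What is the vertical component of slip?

dip-slip = net slip × sin(rake) = 140 m × sin(63°) = 124.7 m
throw = dip-slip × sin(dip) = 124.7 × sin(45.6°) = 89.1 m

89.1 m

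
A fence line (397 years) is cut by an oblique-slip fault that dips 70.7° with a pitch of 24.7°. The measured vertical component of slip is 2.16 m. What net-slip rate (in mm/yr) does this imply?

13.8 mm/yr

dip-slip = throw / sin(dip) = 2.16 / sin(70.7°) = 2.289 m
net slip = dip-slip / sin(rake) = 2.289 / sin(24.7°) = 5.477 m
rate = 5.477 m / 397 years = 0.0138 m/yr = 13.8 mm/yr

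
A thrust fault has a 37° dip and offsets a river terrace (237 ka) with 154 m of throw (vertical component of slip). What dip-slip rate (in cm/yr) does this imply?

0.108 cm/yr

dip-slip = throw / sin(dip) = 154 m / sin(37°) = 255.9 m
rate = 255.9 m / 237 ka = 0.00108 m/yr = 0.108 cm/yr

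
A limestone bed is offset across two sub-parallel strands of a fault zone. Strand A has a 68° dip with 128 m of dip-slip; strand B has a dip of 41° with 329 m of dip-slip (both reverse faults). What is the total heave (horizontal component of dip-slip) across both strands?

heave_A = 128 × cos(68°) = 47.95 m
heave_B = 329 × cos(41°) = 248.3 m
total = 47.95 + 248.3 = 296 m

296 m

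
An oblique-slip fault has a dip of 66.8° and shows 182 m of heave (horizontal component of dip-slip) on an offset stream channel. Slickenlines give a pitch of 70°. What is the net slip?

dip-slip = heave / cos(dip) = 182 / cos(66.8°) = 462 m
net slip = dip-slip / sin(rake) = 462 / sin(70°) = 492 m

492 m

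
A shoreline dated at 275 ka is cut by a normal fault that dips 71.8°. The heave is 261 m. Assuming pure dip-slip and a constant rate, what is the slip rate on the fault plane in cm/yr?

dip-slip = heave / cos(dip) = 261 m / cos(71.8°) = 835.6 m
rate = 835.6 m / 275 ka = 0.00304 m/yr = 0.304 cm/yr

0.304 cm/yr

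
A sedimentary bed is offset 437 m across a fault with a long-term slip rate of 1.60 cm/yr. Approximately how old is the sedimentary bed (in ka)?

age = offset / rate = 437 m / (1.60 cm/yr) = 27300 yr = 27.3 ka

27.3 ka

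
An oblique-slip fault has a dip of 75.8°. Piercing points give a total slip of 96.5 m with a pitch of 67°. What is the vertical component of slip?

dip-slip = net slip × sin(rake) = 96.5 m × sin(67°) = 88.83 m
throw = dip-slip × sin(dip) = 88.83 × sin(75.8°) = 86.1 m

86.1 m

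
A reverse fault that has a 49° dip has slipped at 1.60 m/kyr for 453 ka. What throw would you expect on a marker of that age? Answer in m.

547 m

dip-slip = rate × time = 1.60 m/kyr × 453 ka = 724.8 m
throw = dip-slip × sin(dip) = 724.8 × sin(49°) = 547 m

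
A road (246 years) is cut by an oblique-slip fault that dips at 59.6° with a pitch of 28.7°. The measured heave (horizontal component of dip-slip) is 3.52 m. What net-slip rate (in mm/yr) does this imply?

58.9 mm/yr

dip-slip = heave / cos(dip) = 3.52 / cos(59.6°) = 6.956 m
net slip = dip-slip / sin(rake) = 6.956 / sin(28.7°) = 14.49 m
rate = 14.49 m / 246 years = 0.0589 m/yr = 58.9 mm/yr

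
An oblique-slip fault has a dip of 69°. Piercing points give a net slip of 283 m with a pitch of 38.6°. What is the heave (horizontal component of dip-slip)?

63.3 m

dip-slip = net slip × sin(rake) = 283 m × sin(38.6°) = 176.6 m
heave = dip-slip × cos(dip) = 176.6 × cos(69°) = 63.3 m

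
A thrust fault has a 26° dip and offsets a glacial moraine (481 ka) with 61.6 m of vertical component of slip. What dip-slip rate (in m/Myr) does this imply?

292 m/Myr

dip-slip = throw / sin(dip) = 61.6 m / sin(26°) = 140.5 m
rate = 140.5 m / 481 ka = 0.000292 m/yr = 292 m/Myr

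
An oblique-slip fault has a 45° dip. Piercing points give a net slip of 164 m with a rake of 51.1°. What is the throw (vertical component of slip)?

90.2 m

dip-slip = net slip × sin(rake) = 164 m × sin(51.1°) = 127.6 m
throw = dip-slip × sin(dip) = 127.6 × sin(45°) = 90.2 m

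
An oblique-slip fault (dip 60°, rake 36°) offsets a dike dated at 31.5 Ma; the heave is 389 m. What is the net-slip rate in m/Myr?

42 m/Myr

dip-slip = heave / cos(dip) = 389 / cos(60°) = 778 m
net slip = dip-slip / sin(rake) = 778 / sin(36°) = 1324 m
rate = 1324 m / 31.5 Ma = 0.0000420 m/yr = 42 m/Myr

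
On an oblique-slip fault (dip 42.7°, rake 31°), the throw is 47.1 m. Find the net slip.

135 m

dip-slip = throw / sin(dip) = 47.1 / sin(42.7°) = 69.45 m
net slip = dip-slip / sin(rake) = 69.45 / sin(31°) = 135 m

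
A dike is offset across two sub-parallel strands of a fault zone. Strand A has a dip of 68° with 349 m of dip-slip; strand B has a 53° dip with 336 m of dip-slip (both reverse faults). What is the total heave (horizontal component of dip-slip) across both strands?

333 m

heave_A = 349 × cos(68°) = 130.7 m
heave_B = 336 × cos(53°) = 202.2 m
total = 130.7 + 202.2 = 333 m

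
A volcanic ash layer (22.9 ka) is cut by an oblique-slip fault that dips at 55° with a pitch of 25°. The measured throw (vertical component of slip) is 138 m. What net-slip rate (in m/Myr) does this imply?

dip-slip = throw / sin(dip) = 138 / sin(55°) = 168.5 m
net slip = dip-slip / sin(rake) = 168.5 / sin(25°) = 398.6 m
rate = 398.6 m / 22.9 ka = 0.0174 m/yr = 17400 m/Myr

17400 m/Myr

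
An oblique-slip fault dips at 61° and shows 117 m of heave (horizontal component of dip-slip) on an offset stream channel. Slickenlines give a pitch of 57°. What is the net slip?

288 m

dip-slip = heave / cos(dip) = 117 / cos(61°) = 241.3 m
net slip = dip-slip / sin(rake) = 241.3 / sin(57°) = 288 m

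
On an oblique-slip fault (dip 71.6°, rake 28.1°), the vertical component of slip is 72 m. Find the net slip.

dip-slip = throw / sin(dip) = 72 / sin(71.6°) = 75.88 m
net slip = dip-slip / sin(rake) = 75.88 / sin(28.1°) = 161 m

161 m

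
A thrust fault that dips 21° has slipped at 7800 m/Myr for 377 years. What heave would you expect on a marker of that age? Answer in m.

dip-slip = rate × time = 7800 m/Myr × 377 years = 2.941 m
heave = dip-slip × cos(dip) = 2.941 × cos(21°) = 2.75 m

2.75 m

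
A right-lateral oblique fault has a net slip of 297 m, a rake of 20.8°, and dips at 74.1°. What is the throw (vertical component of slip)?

dip-slip = net slip × sin(rake) = 297 m × sin(20.8°) = 105.5 m
throw = dip-slip × sin(dip) = 105.5 × sin(74.1°) = 101 m

101 m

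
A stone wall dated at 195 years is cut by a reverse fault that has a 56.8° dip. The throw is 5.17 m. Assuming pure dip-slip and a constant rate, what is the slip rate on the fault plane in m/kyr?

dip-slip = throw / sin(dip) = 5.17 m / sin(56.8°) = 6.179 m
rate = 6.179 m / 195 years = 0.0317 m/yr = 31.7 m/kyr

31.7 m/kyr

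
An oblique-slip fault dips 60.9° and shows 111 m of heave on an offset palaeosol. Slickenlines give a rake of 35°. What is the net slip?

dip-slip = heave / cos(dip) = 111 / cos(60.9°) = 228.2 m
net slip = dip-slip / sin(rake) = 228.2 / sin(35°) = 398 m

398 m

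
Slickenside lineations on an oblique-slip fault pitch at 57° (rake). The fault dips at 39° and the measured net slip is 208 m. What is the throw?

dip-slip = net slip × sin(rake) = 208 m × sin(57°) = 174.4 m
throw = dip-slip × sin(dip) = 174.4 × sin(39°) = 110 m

110 m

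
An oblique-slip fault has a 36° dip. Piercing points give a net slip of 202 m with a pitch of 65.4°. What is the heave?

149 m

dip-slip = net slip × sin(rake) = 202 m × sin(65.4°) = 183.7 m
heave = dip-slip × cos(dip) = 183.7 × cos(36°) = 149 m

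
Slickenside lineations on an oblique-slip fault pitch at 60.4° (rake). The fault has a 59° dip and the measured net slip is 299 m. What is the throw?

dip-slip = net slip × sin(rake) = 299 m × sin(60.4°) = 260 m
throw = dip-slip × sin(dip) = 260 × sin(59°) = 223 m

223 m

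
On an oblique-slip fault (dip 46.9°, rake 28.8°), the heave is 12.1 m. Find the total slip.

36.8 m

dip-slip = heave / cos(dip) = 12.1 / cos(46.9°) = 17.71 m
net slip = dip-slip / sin(rake) = 17.71 / sin(28.8°) = 36.8 m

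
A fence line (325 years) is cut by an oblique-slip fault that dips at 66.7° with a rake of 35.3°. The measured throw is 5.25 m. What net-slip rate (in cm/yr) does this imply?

dip-slip = throw / sin(dip) = 5.25 / sin(66.7°) = 5.716 m
net slip = dip-slip / sin(rake) = 5.716 / sin(35.3°) = 9.892 m
rate = 9.892 m / 325 years = 0.0304 m/yr = 3.04 cm/yr

3.04 cm/yr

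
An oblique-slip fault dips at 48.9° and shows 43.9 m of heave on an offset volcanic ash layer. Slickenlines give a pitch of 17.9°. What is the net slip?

dip-slip = heave / cos(dip) = 43.9 / cos(48.9°) = 66.78 m
net slip = dip-slip / sin(rake) = 66.78 / sin(17.9°) = 217 m

217 m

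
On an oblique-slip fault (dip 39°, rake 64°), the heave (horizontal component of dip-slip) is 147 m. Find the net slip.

210 m

dip-slip = heave / cos(dip) = 147 / cos(39°) = 189.2 m
net slip = dip-slip / sin(rake) = 189.2 / sin(64°) = 210 m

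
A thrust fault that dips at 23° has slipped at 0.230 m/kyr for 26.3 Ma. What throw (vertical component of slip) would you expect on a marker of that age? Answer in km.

dip-slip = rate × time = 0.230 m/kyr × 26.3 Ma = 6049 m
throw = dip-slip × sin(dip) = 6049 × sin(23°) = 2360 m = 2.36 km

2.36 km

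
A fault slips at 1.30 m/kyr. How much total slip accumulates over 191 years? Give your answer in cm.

24.8 cm

slip = rate × time = 1.30 m/kyr × 191 years = 0.248 m = 24.8 cm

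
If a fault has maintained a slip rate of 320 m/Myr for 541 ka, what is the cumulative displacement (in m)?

173 m

slip = rate × time = 320 m/Myr × 541 ka = 173 m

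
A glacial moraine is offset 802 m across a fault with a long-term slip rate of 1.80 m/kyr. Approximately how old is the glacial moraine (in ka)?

age = offset / rate = 802 m / (1.80 m/kyr) = 446000 yr = 446 ka

446 ka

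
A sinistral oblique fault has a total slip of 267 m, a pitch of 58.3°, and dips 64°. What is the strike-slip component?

140 m

strike-slip = net slip × cos(rake) = 267 m × cos(58.3°) = 140 m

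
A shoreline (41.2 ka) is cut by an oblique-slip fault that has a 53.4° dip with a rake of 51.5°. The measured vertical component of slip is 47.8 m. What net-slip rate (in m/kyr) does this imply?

dip-slip = throw / sin(dip) = 47.8 / sin(53.4°) = 59.54 m
net slip = dip-slip / sin(rake) = 59.54 / sin(51.5°) = 76.08 m
rate = 76.08 m / 41.2 ka = 0.00185 m/yr = 1.85 m/kyr

1.85 m/kyr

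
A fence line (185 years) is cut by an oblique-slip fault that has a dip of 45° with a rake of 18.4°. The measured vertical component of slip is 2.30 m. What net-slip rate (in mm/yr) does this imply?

55.7 mm/yr

dip-slip = throw / sin(dip) = 2.30 / sin(45°) = 3.253 m
net slip = dip-slip / sin(rake) = 3.253 / sin(18.4°) = 10.30 m
rate = 10.30 m / 185 years = 0.0557 m/yr = 55.7 mm/yr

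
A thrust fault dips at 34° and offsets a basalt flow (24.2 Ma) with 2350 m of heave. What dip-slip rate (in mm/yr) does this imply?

dip-slip = heave / cos(dip) = 2350 m / cos(34°) = 2835 m
rate = 2835 m / 24.2 Ma = 0.000117 m/yr = 0.117 mm/yr

0.117 mm/yr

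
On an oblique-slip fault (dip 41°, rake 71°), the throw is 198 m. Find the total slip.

dip-slip = throw / sin(dip) = 198 / sin(41°) = 301.8 m
net slip = dip-slip / sin(rake) = 301.8 / sin(71°) = 319 m

319 m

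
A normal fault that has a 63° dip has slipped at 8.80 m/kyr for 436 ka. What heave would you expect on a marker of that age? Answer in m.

1740 m

dip-slip = rate × time = 8.80 m/kyr × 436 ka = 3837 m
heave = dip-slip × cos(dip) = 3837 × cos(63°) = 1740 m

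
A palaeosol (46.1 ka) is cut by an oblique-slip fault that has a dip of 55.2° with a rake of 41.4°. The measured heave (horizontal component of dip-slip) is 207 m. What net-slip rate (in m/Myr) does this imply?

11900 m/Myr

dip-slip = heave / cos(dip) = 207 / cos(55.2°) = 362.7 m
net slip = dip-slip / sin(rake) = 362.7 / sin(41.4°) = 548.5 m
rate = 548.5 m / 46.1 ka = 0.0119 m/yr = 11900 m/Myr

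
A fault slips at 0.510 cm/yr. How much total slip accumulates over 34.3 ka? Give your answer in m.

slip = rate × time = 0.510 cm/yr × 34.3 ka = 175 m

175 m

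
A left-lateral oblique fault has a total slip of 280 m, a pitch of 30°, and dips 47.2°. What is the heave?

dip-slip = net slip × sin(rake) = 280 m × sin(30°) = 140 m
heave = dip-slip × cos(dip) = 140 × cos(47.2°) = 95.1 m

95.1 m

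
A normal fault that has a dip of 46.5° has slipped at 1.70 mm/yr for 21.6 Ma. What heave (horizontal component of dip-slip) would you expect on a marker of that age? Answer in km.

dip-slip = rate × time = 1.70 mm/yr × 21.6 Ma = 36720 m
heave = dip-slip × cos(dip) = 36720 × cos(46.5°) = 25300 m = 25.3 km

25.3 km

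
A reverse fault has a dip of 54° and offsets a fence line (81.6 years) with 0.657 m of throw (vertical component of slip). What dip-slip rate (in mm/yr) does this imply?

9.95 mm/yr

dip-slip = throw / sin(dip) = 0.657 m / sin(54°) = 0.8121 m
rate = 0.8121 m / 81.6 years = 0.00995 m/yr = 9.95 mm/yr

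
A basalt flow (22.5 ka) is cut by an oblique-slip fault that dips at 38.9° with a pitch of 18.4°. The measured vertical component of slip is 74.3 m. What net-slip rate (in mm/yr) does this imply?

dip-slip = throw / sin(dip) = 74.3 / sin(38.9°) = 118.3 m
net slip = dip-slip / sin(rake) = 118.3 / sin(18.4°) = 374.8 m
rate = 374.8 m / 22.5 ka = 0.0167 m/yr = 16.7 mm/yr

16.7 mm/yr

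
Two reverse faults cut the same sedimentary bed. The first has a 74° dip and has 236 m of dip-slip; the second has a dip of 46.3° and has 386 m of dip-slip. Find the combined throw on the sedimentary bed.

throw_A = 236 × sin(74°) = 226.9 m
throw_B = 386 × sin(46.3°) = 279.1 m
total = 226.9 + 279.1 = 506 m

506 m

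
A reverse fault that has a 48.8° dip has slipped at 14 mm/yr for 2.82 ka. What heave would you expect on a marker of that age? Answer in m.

26 m

dip-slip = rate × time = 14 mm/yr × 2.82 ka = 39.48 m
heave = dip-slip × cos(dip) = 39.48 × cos(48.8°) = 26 m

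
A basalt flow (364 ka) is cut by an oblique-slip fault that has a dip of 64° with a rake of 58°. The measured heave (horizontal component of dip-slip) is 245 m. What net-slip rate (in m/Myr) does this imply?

1810 m/Myr

dip-slip = heave / cos(dip) = 245 / cos(64°) = 558.9 m
net slip = dip-slip / sin(rake) = 558.9 / sin(58°) = 659 m
rate = 659 m / 364 ka = 0.00181 m/yr = 1810 m/Myr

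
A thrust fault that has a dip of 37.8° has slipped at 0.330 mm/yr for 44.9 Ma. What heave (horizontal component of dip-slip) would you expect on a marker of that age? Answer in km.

dip-slip = rate × time = 0.330 mm/yr × 44.9 Ma = 14820 m
heave = dip-slip × cos(dip) = 14820 × cos(37.8°) = 11700 m = 11.7 km

11.7 km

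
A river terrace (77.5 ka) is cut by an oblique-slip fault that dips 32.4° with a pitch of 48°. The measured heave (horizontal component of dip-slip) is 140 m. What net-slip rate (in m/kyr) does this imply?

dip-slip = heave / cos(dip) = 140 / cos(32.4°) = 165.8 m
net slip = dip-slip / sin(rake) = 165.8 / sin(48°) = 223.1 m
rate = 223.1 m / 77.5 ka = 0.00288 m/yr = 2.88 m/kyr

2.88 m/kyr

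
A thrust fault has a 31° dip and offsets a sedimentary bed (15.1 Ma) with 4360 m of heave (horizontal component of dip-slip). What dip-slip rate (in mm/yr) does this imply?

0.337 mm/yr

dip-slip = heave / cos(dip) = 4360 m / cos(31°) = 5087 m
rate = 5087 m / 15.1 Ma = 0.000337 m/yr = 0.337 mm/yr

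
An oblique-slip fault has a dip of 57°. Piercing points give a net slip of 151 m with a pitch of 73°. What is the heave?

dip-slip = net slip × sin(rake) = 151 m × sin(73°) = 144.4 m
heave = dip-slip × cos(dip) = 144.4 × cos(57°) = 78.6 m

78.6 m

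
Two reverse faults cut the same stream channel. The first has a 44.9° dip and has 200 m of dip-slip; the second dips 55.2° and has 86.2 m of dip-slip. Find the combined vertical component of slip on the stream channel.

212 m

throw_A = 200 × sin(44.9°) = 141.2 m
throw_B = 86.2 × sin(55.2°) = 70.78 m
total = 141.2 + 70.78 = 212 m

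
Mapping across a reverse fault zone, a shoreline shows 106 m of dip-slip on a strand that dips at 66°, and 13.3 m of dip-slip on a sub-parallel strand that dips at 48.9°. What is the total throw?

107 m

throw_A = 106 × sin(66°) = 96.84 m
throw_B = 13.3 × sin(48.9°) = 10.02 m
total = 96.84 + 10.02 = 107 m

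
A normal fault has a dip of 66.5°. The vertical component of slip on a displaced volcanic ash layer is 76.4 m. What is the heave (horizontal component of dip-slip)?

33.2 m

heave = throw / tan(dip) = 76.4 / tan(66.5°) = 33.2 m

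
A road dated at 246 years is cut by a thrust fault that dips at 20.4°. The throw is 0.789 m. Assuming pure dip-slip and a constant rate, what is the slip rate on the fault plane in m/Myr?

9200 m/Myr

dip-slip = throw / sin(dip) = 0.789 m / sin(20.4°) = 2.264 m
rate = 2.264 m / 246 years = 0.00920 m/yr = 9200 m/Myr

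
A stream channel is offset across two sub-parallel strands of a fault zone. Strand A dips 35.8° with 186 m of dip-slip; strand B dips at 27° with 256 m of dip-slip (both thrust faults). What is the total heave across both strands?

379 m

heave_A = 186 × cos(35.8°) = 150.9 m
heave_B = 256 × cos(27°) = 228.1 m
total = 150.9 + 228.1 = 379 m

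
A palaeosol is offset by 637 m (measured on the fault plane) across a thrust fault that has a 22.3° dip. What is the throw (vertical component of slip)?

throw = dip-slip × sin(dip) = 637 m × sin(22.3°) = 242 m

242 m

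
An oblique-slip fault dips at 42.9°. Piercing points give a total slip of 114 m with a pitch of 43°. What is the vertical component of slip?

52.9 m

dip-slip = net slip × sin(rake) = 114 m × sin(43°) = 77.75 m
throw = dip-slip × sin(dip) = 77.75 × sin(42.9°) = 52.9 m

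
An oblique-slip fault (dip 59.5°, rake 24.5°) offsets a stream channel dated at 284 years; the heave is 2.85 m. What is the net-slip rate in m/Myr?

47700 m/Myr

dip-slip = heave / cos(dip) = 2.85 / cos(59.5°) = 5.615 m
net slip = dip-slip / sin(rake) = 5.615 / sin(24.5°) = 13.54 m
rate = 13.54 m / 284 years = 0.0477 m/yr = 47700 m/Myr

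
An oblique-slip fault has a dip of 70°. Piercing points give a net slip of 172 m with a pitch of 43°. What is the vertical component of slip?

dip-slip = net slip × sin(rake) = 172 m × sin(43°) = 117.3 m
throw = dip-slip × sin(dip) = 117.3 × sin(70°) = 110 m

110 m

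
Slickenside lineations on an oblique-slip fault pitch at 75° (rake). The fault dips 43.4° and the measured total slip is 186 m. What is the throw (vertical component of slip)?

dip-slip = net slip × sin(rake) = 186 m × sin(75°) = 179.7 m
throw = dip-slip × sin(dip) = 179.7 × sin(43.4°) = 123 m

123 m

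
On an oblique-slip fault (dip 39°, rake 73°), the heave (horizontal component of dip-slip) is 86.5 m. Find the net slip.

116 m

dip-slip = heave / cos(dip) = 86.5 / cos(39°) = 111.3 m
net slip = dip-slip / sin(rake) = 111.3 / sin(73°) = 116 m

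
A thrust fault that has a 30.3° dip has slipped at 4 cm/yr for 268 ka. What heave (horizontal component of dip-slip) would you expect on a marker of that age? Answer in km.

dip-slip = rate × time = 4 cm/yr × 268 ka = 10720 m
heave = dip-slip × cos(dip) = 10720 × cos(30.3°) = 9260 m = 9.26 km

9.26 km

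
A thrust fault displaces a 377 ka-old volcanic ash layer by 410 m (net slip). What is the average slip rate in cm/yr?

0.109 cm/yr

rate = 410 m / 377 ka = 0.00109 m/yr = 0.109 cm/yr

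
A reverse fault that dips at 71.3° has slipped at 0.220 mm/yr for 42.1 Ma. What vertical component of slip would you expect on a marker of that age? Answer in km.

dip-slip = rate × time = 0.220 mm/yr × 42.1 Ma = 9262 m
throw = dip-slip × sin(dip) = 9262 × sin(71.3°) = 8770 m = 8.77 km

8.77 km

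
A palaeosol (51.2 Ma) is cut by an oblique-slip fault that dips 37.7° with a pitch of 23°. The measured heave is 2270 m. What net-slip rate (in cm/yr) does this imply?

0.0143 cm/yr

dip-slip = heave / cos(dip) = 2270 / cos(37.7°) = 2869 m
net slip = dip-slip / sin(rake) = 2869 / sin(23°) = 7343 m
rate = 7343 m / 51.2 Ma = 0.000143 m/yr = 0.0143 cm/yr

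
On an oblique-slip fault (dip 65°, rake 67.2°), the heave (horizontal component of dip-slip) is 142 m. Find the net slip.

364 m

dip-slip = heave / cos(dip) = 142 / cos(65°) = 336 m
net slip = dip-slip / sin(rake) = 336 / sin(67.2°) = 364 m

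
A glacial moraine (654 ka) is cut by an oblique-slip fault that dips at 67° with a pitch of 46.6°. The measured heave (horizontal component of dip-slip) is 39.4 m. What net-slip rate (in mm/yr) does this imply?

0.212 mm/yr

dip-slip = heave / cos(dip) = 39.4 / cos(67°) = 100.8 m
net slip = dip-slip / sin(rake) = 100.8 / sin(46.6°) = 138.8 m
rate = 138.8 m / 654 ka = 0.000212 m/yr = 0.212 mm/yr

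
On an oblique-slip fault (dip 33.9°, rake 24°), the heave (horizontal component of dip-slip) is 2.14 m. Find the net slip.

6.34 m

dip-slip = heave / cos(dip) = 2.14 / cos(33.9°) = 2.578 m
net slip = dip-slip / sin(rake) = 2.578 / sin(24°) = 6.34 m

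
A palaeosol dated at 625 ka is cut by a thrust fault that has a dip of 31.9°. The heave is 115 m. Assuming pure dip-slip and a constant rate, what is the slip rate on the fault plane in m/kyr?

dip-slip = heave / cos(dip) = 115 m / cos(31.9°) = 135.5 m
rate = 135.5 m / 625 ka = 0.000217 m/yr = 0.217 m/kyr

0.217 m/kyr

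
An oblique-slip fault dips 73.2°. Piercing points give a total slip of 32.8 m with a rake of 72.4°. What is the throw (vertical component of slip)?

29.9 m

dip-slip = net slip × sin(rake) = 32.8 m × sin(72.4°) = 31.26 m
throw = dip-slip × sin(dip) = 31.26 × sin(73.2°) = 29.9 m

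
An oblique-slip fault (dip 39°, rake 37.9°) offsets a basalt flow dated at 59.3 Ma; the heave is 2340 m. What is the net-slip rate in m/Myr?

82.7 m/Myr

dip-slip = heave / cos(dip) = 2340 / cos(39°) = 3011 m
net slip = dip-slip / sin(rake) = 3011 / sin(37.9°) = 4902 m
rate = 4902 m / 59.3 Ma = 0.0000827 m/yr = 82.7 m/Myr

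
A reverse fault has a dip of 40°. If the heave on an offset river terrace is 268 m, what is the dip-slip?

dip-slip = heave / cos(dip) = 268 / cos(40°) = 350 m

350 m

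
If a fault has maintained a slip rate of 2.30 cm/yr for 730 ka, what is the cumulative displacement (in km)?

16.8 km

slip = rate × time = 2.30 cm/yr × 730 ka = 16800 m = 16.8 km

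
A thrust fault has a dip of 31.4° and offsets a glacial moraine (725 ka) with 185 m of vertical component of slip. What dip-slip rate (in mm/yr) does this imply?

dip-slip = throw / sin(dip) = 185 m / sin(31.4°) = 355.1 m
rate = 355.1 m / 725 ka = 0.000490 m/yr = 0.490 mm/yr

0.490 mm/yr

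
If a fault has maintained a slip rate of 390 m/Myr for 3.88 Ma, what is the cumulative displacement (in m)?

1510 m

slip = rate × time = 390 m/Myr × 3.88 Ma = 1510 m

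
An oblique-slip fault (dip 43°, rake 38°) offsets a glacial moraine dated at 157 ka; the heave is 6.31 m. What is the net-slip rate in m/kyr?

dip-slip = heave / cos(dip) = 6.31 / cos(43°) = 8.628 m
net slip = dip-slip / sin(rake) = 8.628 / sin(38°) = 14.01 m
rate = 14.01 m / 157 ka = 0.0000893 m/yr = 0.0893 m/kyr

0.0893 m/kyr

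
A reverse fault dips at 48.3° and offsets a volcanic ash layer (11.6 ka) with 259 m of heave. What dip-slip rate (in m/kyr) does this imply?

33.6 m/kyr

dip-slip = heave / cos(dip) = 259 m / cos(48.3°) = 389.3 m
rate = 389.3 m / 11.6 ka = 0.0336 m/yr = 33.6 m/kyr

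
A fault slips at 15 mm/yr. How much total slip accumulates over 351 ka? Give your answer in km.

5.26 km

slip = rate × time = 15 mm/yr × 351 ka = 5260 m = 5.26 km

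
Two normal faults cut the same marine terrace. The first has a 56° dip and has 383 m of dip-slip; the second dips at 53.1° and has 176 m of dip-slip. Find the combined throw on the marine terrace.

458 m

throw_A = 383 × sin(56°) = 317.5 m
throw_B = 176 × sin(53.1°) = 140.7 m
total = 317.5 + 140.7 = 458 m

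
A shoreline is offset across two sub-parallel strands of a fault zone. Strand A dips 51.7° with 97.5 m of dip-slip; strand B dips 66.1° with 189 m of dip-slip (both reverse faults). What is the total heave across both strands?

137 m

heave_A = 97.5 × cos(51.7°) = 60.43 m
heave_B = 189 × cos(66.1°) = 76.57 m
total = 60.43 + 76.57 = 137 m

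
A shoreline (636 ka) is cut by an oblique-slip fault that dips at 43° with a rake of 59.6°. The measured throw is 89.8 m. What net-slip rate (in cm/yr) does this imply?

dip-slip = throw / sin(dip) = 89.8 / sin(43°) = 131.7 m
net slip = dip-slip / sin(rake) = 131.7 / sin(59.6°) = 152.7 m
rate = 152.7 m / 636 ka = 0.000240 m/yr = 0.0240 cm/yr

0.0240 cm/yr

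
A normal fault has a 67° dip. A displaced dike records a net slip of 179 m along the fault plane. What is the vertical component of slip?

165 m

throw = dip-slip × sin(dip) = 179 m × sin(67°) = 165 m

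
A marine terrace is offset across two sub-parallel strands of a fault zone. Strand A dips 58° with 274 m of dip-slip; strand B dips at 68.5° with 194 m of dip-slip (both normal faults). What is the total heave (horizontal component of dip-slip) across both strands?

216 m

heave_A = 274 × cos(58°) = 145.2 m
heave_B = 194 × cos(68.5°) = 71.10 m
total = 145.2 + 71.10 = 216 m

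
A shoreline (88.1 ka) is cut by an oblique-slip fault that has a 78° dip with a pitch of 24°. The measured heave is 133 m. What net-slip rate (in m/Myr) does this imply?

17900 m/Myr

dip-slip = heave / cos(dip) = 133 / cos(78°) = 639.7 m
net slip = dip-slip / sin(rake) = 639.7 / sin(24°) = 1573 m
rate = 1573 m / 88.1 ka = 0.0179 m/yr = 17900 m/Myr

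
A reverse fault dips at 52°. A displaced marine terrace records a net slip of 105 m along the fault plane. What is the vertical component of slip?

throw = dip-slip × sin(dip) = 105 m × sin(52°) = 82.7 m

82.7 m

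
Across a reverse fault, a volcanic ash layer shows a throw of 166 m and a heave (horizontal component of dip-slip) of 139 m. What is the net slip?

217 m

net slip = √(throw² + heave²) = √(166² + 139²) = 217 m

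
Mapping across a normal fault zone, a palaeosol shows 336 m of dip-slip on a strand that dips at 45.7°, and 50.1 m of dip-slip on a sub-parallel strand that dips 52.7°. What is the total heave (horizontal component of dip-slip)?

265 m

heave_A = 336 × cos(45.7°) = 234.7 m
heave_B = 50.1 × cos(52.7°) = 30.36 m
total = 234.7 + 30.36 = 265 m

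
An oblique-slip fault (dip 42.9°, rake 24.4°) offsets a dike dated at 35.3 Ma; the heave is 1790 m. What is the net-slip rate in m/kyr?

dip-slip = heave / cos(dip) = 1790 / cos(42.9°) = 2444 m
net slip = dip-slip / sin(rake) = 2444 / sin(24.4°) = 5915 m
rate = 5915 m / 35.3 Ma = 0.000168 m/yr = 0.168 m/kyr

0.168 m/kyr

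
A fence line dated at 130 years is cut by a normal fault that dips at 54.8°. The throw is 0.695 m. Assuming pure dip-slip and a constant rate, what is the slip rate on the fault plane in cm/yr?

dip-slip = throw / sin(dip) = 0.695 m / sin(54.8°) = 0.8505 m
rate = 0.8505 m / 130 years = 0.00654 m/yr = 0.654 cm/yr

0.654 cm/yr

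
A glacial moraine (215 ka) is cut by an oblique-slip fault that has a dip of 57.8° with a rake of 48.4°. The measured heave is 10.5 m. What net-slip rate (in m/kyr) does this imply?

dip-slip = heave / cos(dip) = 10.5 / cos(57.8°) = 19.70 m
net slip = dip-slip / sin(rake) = 19.70 / sin(48.4°) = 26.35 m
rate = 26.35 m / 215 ka = 0.000123 m/yr = 0.123 m/kyr

0.123 m/kyr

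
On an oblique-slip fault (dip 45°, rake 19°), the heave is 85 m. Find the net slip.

369 m

dip-slip = heave / cos(dip) = 85 / cos(45°) = 120.2 m
net slip = dip-slip / sin(rake) = 120.2 / sin(19°) = 369 m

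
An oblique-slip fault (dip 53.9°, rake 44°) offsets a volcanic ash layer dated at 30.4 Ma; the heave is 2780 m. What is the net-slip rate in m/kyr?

dip-slip = heave / cos(dip) = 2780 / cos(53.9°) = 4718 m
net slip = dip-slip / sin(rake) = 4718 / sin(44°) = 6792 m
rate = 6792 m / 30.4 Ma = 0.000223 m/yr = 0.223 m/kyr

0.223 m/kyr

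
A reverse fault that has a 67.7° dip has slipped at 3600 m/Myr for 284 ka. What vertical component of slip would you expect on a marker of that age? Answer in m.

946 m

dip-slip = rate × time = 3600 m/Myr × 284 ka = 1022 m
throw = dip-slip × sin(dip) = 1022 × sin(67.7°) = 946 m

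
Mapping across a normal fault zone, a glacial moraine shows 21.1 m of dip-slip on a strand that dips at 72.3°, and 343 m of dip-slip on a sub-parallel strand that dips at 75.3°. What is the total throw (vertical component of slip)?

throw_A = 21.1 × sin(72.3°) = 20.10 m
throw_B = 343 × sin(75.3°) = 331.8 m
total = 20.10 + 331.8 = 352 m

352 m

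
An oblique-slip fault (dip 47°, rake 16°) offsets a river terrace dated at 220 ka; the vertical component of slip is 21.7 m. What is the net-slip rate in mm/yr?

dip-slip = throw / sin(dip) = 21.7 / sin(47°) = 29.67 m
net slip = dip-slip / sin(rake) = 29.67 / sin(16°) = 107.6 m
rate = 107.6 m / 220 ka = 0.000489 m/yr = 0.489 mm/yr

0.489 mm/yr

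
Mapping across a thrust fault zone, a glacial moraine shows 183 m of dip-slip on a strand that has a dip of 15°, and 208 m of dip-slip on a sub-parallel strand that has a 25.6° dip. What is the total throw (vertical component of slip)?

137 m

throw_A = 183 × sin(15°) = 47.36 m
throw_B = 208 × sin(25.6°) = 89.87 m
total = 47.36 + 89.87 = 137 m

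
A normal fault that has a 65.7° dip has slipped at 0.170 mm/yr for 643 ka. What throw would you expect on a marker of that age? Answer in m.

dip-slip = rate × time = 0.170 mm/yr × 643 ka = 109.3 m
throw = dip-slip × sin(dip) = 109.3 × sin(65.7°) = 99.6 m

99.6 m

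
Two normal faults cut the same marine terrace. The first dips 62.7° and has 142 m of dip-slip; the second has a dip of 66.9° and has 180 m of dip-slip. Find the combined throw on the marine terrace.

292 m

throw_A = 142 × sin(62.7°) = 126.2 m
throw_B = 180 × sin(66.9°) = 165.6 m
total = 126.2 + 165.6 = 292 m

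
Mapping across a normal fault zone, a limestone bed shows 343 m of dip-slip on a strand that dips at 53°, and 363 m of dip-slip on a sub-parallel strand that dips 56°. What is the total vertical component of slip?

575 m

throw_A = 343 × sin(53°) = 273.9 m
throw_B = 363 × sin(56°) = 300.9 m
total = 273.9 + 300.9 = 575 m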